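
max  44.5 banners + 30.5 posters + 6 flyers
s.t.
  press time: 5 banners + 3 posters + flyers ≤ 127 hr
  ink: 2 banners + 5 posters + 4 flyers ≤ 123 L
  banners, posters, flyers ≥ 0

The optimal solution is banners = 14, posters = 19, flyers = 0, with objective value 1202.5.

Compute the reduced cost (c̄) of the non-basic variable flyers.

-6.5

Check each constraint at x*: press time 127/127 (tight); ink 123/123 (tight).
Dual feasibility on the basic columns requires 5·y_press time + 2·y_ink = 44.5, 3·y_press time + 5·y_ink = 30.5.
→ y_press time = 8.5 and y_ink = 1.
Reduced cost of flyers: c₃ − yᵀa₃ = 6 − (8.5·1 + 1·4) = 6 − 12.5 = -6.5.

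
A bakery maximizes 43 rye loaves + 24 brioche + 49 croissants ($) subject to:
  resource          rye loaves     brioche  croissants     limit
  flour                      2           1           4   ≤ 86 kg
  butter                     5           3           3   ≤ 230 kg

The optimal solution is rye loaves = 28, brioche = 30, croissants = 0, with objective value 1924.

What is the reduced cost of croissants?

At the optimum: flour uses 86 of 86 (binding); butter uses 230 of 230 (binding).
Dual feasibility on the basic columns requires 2·y_flour + 5·y_butter = 43, 1·y_flour + 3·y_butter = 24.
Solving: y_flour = 9, y_butter = 5.
Reduced cost of croissants: c₃ − yᵀa₃ = 49 − (9·4 + 5·3) = 49 − 51 = -2.

-2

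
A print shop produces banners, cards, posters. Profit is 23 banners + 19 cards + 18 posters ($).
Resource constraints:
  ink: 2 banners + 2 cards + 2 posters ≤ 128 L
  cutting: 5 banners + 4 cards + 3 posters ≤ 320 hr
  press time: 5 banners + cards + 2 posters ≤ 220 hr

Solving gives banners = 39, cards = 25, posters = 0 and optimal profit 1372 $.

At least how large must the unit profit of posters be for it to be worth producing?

20

Binding: ink and press time. Non-binding: cutting (25 unused).
By complementary slackness, y = 0 for the non-binding constraint.
The binding rows give the dual system: 2·y_ink + 5·y_press time = 23 and 2·y_ink + 1·y_press time = 19.
Solving: y_ink = 9, y_press time = 1.
posters enters the basis when its profit ≥ yᵀa₃ = 9·2 + 1·2 = 20.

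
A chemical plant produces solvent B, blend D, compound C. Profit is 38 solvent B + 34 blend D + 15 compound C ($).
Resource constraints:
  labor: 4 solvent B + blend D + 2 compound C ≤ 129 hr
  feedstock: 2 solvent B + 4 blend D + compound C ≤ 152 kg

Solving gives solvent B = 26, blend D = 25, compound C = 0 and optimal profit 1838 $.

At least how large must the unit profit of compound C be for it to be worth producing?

19

Check each constraint at x*: labor 129/129 (tight); feedstock 152/152 (tight).
The binding rows give the dual system: 4·y_labor + 2·y_feedstock = 38 and 1·y_labor + 4·y_feedstock = 34.
This yields shadow prices y_labor = 6, y_feedstock = 7.
compound C enters the basis when its profit ≥ yᵀa₃ = 6·2 + 7·1 = 19.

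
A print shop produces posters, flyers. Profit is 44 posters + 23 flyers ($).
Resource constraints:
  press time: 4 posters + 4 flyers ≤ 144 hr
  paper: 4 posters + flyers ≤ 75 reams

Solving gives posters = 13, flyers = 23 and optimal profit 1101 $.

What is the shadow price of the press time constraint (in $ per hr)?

4

Check each constraint at x*: press time 144/144 (tight); paper 75/75 (tight).
Dual feasibility on the basic columns requires 4·y_press time + 4·y_paper = 44, 4·y_press time + 1·y_paper = 23.
This yields shadow prices y_press time = 4, y_paper = 7.
Shadow price of press time = 4.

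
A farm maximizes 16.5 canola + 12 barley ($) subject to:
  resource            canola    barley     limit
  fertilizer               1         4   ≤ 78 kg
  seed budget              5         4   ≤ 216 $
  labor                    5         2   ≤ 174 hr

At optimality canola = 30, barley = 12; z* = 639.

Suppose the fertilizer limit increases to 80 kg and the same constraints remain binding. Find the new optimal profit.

642

Check each constraint at x*: fertilizer 78/78 (tight); seed budget 198/216 (slack 18); labor 174/174 (tight).
Since seed budget is not tight, its dual is 0.
From A_Bᵀ y = c: 1·y_fertilizer + 5·y_labor = 16.5; 4·y_fertilizer + 2·y_labor = 12.
→ y_fertilizer = 1.5 and y_labor = 3.
Δz = y_fertilizer·Δb = 1.5 × (2) = 3, so new z* = 639 + 3 = 642.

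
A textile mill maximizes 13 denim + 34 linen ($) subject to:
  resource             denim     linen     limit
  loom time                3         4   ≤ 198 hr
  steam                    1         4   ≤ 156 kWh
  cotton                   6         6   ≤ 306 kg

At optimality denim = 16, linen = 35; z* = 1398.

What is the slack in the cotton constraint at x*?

0

cotton used = 6·16 + 6·35 = 306; slack = 306 − 306 = 0.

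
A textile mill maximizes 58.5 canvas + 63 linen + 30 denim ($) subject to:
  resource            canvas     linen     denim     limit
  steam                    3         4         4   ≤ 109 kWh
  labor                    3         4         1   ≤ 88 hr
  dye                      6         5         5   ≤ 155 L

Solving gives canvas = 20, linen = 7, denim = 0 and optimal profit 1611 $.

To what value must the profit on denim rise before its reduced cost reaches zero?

Check each constraint at x*: steam 88/109 (slack 21); labor 88/88 (tight); dye 155/155 (tight).
By complementary slackness, y = 0 for the non-binding constraint.
Dual feasibility on the basic columns requires 3·y_labor + 6·y_dye = 58.5, 4·y_labor + 5·y_dye = 63.
→ y_labor = 9.5 and y_dye = 5.
denim enters the basis when its profit ≥ yᵀa₃ = 9.5·1 + 5·5 = 34.5.

34.5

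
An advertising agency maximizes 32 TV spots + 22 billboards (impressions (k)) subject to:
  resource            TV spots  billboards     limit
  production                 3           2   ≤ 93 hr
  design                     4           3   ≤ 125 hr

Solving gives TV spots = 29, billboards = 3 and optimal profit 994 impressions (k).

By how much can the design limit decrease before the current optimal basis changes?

1

Binding constraints: production, design. The basis is B = [[3,2],[4,3]] with det 1.
Per unit decrease in design, x* moves by d = (2, -3).
The basis stays optimal until billboards reaches 0; allowable decrease = 1 hr.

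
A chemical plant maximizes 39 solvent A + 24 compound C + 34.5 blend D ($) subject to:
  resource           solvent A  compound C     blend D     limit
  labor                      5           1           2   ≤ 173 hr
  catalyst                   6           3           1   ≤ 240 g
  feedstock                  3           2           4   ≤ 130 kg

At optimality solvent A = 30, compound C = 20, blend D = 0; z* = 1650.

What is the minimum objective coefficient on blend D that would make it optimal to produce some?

38

At the optimum: labor uses 170 of 173 (slack = 3); catalyst uses 240 of 240 (binding); feedstock uses 130 of 130 (binding).
Since labor is not tight, its dual is 0.
From A_Bᵀ y = c: 6·y_catalyst + 3·y_feedstock = 39; 3·y_catalyst + 2·y_feedstock = 24.
→ y_catalyst = 2 and y_feedstock = 9.
blend D enters the basis when its profit ≥ yᵀa₃ = 2·1 + 9·4 = 38.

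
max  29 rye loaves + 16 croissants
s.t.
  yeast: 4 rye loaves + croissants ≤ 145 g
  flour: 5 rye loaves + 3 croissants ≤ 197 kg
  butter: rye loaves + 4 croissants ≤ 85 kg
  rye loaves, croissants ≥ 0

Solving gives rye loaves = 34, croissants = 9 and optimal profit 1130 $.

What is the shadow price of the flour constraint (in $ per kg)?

Binding: yeast and flour. Non-binding: butter (15 unused).
Slack constraints have shadow price 0 (complementary slackness).
Dual feasibility on the basic columns requires 4·y_yeast + 5·y_flour = 29, 1·y_yeast + 3·y_flour = 16.
→ y_yeast = 1 and y_flour = 5.
Shadow price of flour = 5.

5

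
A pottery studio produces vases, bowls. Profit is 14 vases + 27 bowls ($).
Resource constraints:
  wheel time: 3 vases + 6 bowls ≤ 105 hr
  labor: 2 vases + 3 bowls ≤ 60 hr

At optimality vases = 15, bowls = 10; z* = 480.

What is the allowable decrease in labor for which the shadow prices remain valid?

Binding constraints: wheel time, labor. The basis is B = [[3,6],[2,3]] with det -3.
Per unit decrease in labor, x* moves by d = (-2, 1).
The basis stays optimal until vases reaches 0; allowable decrease = 7.5 hr.

7.5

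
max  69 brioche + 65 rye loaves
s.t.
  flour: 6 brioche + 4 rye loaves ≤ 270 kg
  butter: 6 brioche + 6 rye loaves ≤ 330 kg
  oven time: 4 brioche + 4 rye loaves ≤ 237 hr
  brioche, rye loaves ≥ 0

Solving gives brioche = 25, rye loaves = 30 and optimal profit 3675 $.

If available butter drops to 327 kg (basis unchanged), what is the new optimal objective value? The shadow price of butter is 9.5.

3646.5

Δb = -3, so new z* = 3675 + (9.5)·(-3) = 3675 − 28.5 = 3646.5.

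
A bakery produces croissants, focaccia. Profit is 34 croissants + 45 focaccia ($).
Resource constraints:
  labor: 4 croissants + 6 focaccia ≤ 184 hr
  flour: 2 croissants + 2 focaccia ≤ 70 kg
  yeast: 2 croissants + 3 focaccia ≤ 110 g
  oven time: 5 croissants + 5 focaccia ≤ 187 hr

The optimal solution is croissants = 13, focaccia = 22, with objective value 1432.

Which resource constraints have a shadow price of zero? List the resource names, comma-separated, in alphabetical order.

oven time, yeast

labor: 184/184 (binding)
flour: 70/70 (binding)
yeast: 92/110 (slack 18)
oven time: 175/187 (slack 12)
By complementary slackness, a constraint with positive slack has shadow price 0 → oven time, yeast.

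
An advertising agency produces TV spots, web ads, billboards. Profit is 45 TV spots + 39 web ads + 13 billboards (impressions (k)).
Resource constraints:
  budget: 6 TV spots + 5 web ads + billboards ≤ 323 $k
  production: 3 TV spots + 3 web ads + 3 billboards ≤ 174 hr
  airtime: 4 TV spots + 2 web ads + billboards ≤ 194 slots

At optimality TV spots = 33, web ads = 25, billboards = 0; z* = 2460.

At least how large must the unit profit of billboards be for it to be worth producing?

15

Check each constraint at x*: budget 323/323 (tight); production 174/174 (tight); airtime 182/194 (slack 12).
Slack constraints have shadow price 0 (complementary slackness).
From A_Bᵀ y = c: 6·y_budget + 3·y_production = 45; 5·y_budget + 3·y_production = 39.
This yields shadow prices y_budget = 6, y_production = 3.
billboards enters the basis when its profit ≥ yᵀa₃ = 6·1 + 3·3 = 15.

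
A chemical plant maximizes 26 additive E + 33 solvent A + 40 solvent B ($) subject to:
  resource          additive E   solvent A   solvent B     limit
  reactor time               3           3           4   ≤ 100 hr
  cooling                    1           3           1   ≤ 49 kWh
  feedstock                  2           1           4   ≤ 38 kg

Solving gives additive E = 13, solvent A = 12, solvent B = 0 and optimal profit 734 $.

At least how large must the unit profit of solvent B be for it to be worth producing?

44

At the optimum: reactor time uses 75 of 100 (slack = 25); cooling uses 49 of 49 (binding); feedstock uses 38 of 38 (binding).
Since reactor time is not tight, its dual is 0.
The binding rows give the dual system: 1·y_cooling + 2·y_feedstock = 26 and 3·y_cooling + 1·y_feedstock = 33.
→ y_cooling = 8 and y_feedstock = 9.
solvent B enters the basis when its profit ≥ yᵀa₃ = 8·1 + 9·4 = 44.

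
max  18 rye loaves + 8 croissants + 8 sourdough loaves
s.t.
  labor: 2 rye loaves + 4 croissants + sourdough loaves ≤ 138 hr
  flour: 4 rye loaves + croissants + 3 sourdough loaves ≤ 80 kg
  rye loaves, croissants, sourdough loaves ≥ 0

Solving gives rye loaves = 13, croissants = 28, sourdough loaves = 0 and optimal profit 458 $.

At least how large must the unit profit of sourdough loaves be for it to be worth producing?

13

Both labor and flour are binding at x*.
Dual feasibility on the basic columns requires 2·y_labor + 4·y_flour = 18, 4·y_labor + 1·y_flour = 8.
Solving: y_labor = 1, y_flour = 4.
sourdough loaves enters the basis when its profit ≥ yᵀa₃ = 1·1 + 4·3 = 13.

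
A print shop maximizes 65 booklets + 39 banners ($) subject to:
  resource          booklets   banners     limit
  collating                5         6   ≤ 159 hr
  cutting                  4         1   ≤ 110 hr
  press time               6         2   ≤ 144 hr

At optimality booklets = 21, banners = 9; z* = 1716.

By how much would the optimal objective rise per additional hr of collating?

Binding: collating and press time. Non-binding: cutting (17 unused).
Slack constraints have shadow price 0 (complementary slackness).
The binding rows give the dual system: 5·y_collating + 6·y_press time = 65 and 6·y_collating + 2·y_press time = 39.
Solving: y_collating = 4, y_press time = 7.5.
Shadow price of collating = 4.

4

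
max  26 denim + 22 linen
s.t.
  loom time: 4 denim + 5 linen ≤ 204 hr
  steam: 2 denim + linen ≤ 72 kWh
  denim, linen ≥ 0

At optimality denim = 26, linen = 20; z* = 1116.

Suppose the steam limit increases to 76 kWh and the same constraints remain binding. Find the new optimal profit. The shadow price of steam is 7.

1144

Δb = 4, so new z* = 1116 + (7)·(4) = 1116 + 28 = 1144.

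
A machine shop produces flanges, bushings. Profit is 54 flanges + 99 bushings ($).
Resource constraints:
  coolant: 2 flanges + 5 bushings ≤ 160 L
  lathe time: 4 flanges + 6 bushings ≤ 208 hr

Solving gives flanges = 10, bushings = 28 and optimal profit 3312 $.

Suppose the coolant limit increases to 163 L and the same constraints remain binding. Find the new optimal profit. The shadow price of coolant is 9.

Δb = 3, so new z* = 3312 + (9)·(3) = 3312 + 27 = 3339.

3339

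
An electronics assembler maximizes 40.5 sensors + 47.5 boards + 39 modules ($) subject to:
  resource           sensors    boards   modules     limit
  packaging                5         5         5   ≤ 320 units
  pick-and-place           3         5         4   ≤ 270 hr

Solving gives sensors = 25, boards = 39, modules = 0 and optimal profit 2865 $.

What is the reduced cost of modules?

-5

At the optimum: packaging uses 320 of 320 (binding); pick-and-place uses 270 of 270 (binding).
Dual feasibility on the basic columns requires 5·y_packaging + 3·y_pick-and-place = 40.5, 5·y_packaging + 5·y_pick-and-place = 47.5.
This yields shadow prices y_packaging = 6, y_pick-and-place = 3.5.
Reduced cost of modules: c₃ − yᵀa₃ = 39 − (6·5 + 3.5·4) = 39 − 44 = -5.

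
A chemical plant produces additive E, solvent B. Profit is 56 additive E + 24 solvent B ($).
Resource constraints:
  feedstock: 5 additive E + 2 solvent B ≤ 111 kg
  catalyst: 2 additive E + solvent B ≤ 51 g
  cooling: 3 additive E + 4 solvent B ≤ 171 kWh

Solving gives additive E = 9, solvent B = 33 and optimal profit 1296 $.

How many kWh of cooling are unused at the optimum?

cooling used = 3·9 + 4·33 = 159; slack = 171 − 159 = 12.

12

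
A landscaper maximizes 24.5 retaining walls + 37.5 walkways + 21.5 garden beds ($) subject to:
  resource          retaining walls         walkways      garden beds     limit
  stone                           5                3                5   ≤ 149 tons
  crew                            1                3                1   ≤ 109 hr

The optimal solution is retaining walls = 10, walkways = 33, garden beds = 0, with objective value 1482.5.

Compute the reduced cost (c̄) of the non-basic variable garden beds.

-3

Both stone and crew are binding at x*.
The binding rows give the dual system: 5·y_stone + 1·y_crew = 24.5 and 3·y_stone + 3·y_crew = 37.5.
→ y_stone = 3 and y_crew = 9.5.
Reduced cost of garden beds: c₃ − yᵀa₃ = 21.5 − (3·5 + 9.5·1) = 21.5 − 24.5 = -3.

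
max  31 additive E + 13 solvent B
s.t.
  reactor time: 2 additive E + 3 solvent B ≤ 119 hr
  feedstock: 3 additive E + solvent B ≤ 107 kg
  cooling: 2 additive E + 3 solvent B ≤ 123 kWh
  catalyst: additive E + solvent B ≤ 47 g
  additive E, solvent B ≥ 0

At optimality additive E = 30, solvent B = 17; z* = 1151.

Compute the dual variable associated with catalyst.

4

At the optimum: reactor time uses 111 of 119 (slack = 8); feedstock uses 107 of 107 (binding); cooling uses 111 of 123 (slack = 12); catalyst uses 47 of 47 (binding).
Slack constraints have shadow price 0 (complementary slackness).
From A_Bᵀ y = c: 3·y_feedstock + 1·y_catalyst = 31; 1·y_feedstock + 1·y_catalyst = 13.
This yields shadow prices y_feedstock = 9, y_catalyst = 4.
Shadow price of catalyst = 4.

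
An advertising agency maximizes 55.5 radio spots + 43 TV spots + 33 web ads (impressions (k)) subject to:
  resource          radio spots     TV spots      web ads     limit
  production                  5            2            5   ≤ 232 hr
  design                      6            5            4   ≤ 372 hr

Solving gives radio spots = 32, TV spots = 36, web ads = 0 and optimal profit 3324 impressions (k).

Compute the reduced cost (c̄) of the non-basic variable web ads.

Check each constraint at x*: production 232/232 (tight); design 372/372 (tight).
The binding rows give the dual system: 5·y_production + 6·y_design = 55.5 and 2·y_production + 5·y_design = 43.
This yields shadow prices y_production = 1.5, y_design = 8.
Reduced cost of web ads: c₃ − yᵀa₃ = 33 − (1.5·5 + 8·4) = 33 − 39.5 = -6.5.

-6.5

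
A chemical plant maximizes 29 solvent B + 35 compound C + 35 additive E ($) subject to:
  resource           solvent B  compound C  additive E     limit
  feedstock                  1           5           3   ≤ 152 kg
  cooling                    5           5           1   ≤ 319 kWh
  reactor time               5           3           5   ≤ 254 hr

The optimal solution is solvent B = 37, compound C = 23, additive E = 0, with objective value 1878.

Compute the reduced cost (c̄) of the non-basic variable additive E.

-2

Check each constraint at x*: feedstock 152/152 (tight); cooling 300/319 (slack 19); reactor time 254/254 (tight).
Since cooling is not tight, its dual is 0.
The binding rows give the dual system: 1·y_feedstock + 5·y_reactor time = 29 and 5·y_feedstock + 3·y_reactor time = 35.
This yields shadow prices y_feedstock = 4, y_reactor time = 5.
Reduced cost of additive E: c₃ − yᵀa₃ = 35 − (4·3 + 5·5) = 35 − 37 = -2.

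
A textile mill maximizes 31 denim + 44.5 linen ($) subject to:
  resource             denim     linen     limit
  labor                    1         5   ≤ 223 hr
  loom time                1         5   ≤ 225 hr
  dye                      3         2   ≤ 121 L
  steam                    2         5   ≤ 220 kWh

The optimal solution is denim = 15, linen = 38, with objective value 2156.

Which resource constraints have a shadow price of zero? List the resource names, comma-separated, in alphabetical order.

labor: 205/223 (slack 18)
loom time: 205/225 (slack 20)
dye: 121/121 (binding)
steam: 220/220 (binding)
By complementary slackness, a constraint with positive slack has shadow price 0 → labor, loom time.

labor, loom time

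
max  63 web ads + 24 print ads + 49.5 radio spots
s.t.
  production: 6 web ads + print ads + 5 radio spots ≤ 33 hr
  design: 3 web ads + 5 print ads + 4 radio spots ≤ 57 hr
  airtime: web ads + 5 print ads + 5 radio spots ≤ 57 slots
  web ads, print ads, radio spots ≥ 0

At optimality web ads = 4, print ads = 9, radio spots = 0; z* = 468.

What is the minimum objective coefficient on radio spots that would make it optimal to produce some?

57

Binding: production and design. Non-binding: airtime (8 unused).
Slack constraints have shadow price 0 (complementary slackness).
The binding rows give the dual system: 6·y_production + 3·y_design = 63 and 1·y_production + 5·y_design = 24.
This yields shadow prices y_production = 9, y_design = 3.
radio spots enters the basis when its profit ≥ yᵀa₃ = 9·5 + 3·4 = 57.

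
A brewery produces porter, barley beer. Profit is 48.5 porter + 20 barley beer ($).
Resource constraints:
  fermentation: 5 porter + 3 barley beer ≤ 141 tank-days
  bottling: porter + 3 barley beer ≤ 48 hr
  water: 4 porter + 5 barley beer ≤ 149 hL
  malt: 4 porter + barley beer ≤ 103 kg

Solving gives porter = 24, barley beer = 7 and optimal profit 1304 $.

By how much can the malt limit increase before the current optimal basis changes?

9.8

Binding constraints: fermentation, malt. The basis is B = [[5,3],[4,1]] with det -7.
Per unit increase in malt, x* moves by d = (0.4286, -0.7143).
The basis stays optimal until barley beer reaches 0; allowable increase = 9.8 kg.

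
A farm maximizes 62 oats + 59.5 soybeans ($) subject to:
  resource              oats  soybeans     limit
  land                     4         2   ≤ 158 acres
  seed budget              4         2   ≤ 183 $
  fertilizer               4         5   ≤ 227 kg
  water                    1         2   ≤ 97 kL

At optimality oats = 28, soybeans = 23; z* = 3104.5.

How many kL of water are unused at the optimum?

water used = 1·28 + 2·23 = 74; slack = 97 − 74 = 23.

23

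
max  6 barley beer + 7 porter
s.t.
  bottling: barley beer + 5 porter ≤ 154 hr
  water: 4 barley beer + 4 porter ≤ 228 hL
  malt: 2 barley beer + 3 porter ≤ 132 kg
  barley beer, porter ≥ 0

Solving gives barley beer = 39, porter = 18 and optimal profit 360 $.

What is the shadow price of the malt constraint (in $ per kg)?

1

At the optimum: bottling uses 129 of 154 (slack = 25); water uses 228 of 228 (binding); malt uses 132 of 132 (binding).
By complementary slackness, y = 0 for the non-binding constraint.
Dual feasibility on the basic columns requires 4·y_water + 2·y_malt = 6, 4·y_water + 3·y_malt = 7.
Solving: y_water = 1, y_malt = 1.
Shadow price of malt = 1.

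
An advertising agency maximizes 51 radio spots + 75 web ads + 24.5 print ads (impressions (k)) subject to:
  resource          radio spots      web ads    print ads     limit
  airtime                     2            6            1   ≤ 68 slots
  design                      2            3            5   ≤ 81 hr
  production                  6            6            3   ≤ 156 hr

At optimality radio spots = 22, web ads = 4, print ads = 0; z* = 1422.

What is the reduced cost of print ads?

Check each constraint at x*: airtime 68/68 (tight); design 56/81 (slack 25); production 156/156 (tight).
Slack constraints have shadow price 0 (complementary slackness).
From A_Bᵀ y = c: 2·y_airtime + 6·y_production = 51; 6·y_airtime + 6·y_production = 75.
This yields shadow prices y_airtime = 6, y_production = 6.5.
Reduced cost of print ads: c₃ − yᵀa₃ = 24.5 − (6·1 + 6.5·3) = 24.5 − 25.5 = -1.

-1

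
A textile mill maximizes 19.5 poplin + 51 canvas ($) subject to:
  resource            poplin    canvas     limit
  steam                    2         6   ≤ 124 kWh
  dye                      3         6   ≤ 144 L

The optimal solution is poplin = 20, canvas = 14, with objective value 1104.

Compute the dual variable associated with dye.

2.5

Both steam and dye are binding at x*.
From A_Bᵀ y = c: 2·y_steam + 3·y_dye = 19.5; 6·y_steam + 6·y_dye = 51.
This yields shadow prices y_steam = 6, y_dye = 2.5.
Shadow price of dye = 2.5.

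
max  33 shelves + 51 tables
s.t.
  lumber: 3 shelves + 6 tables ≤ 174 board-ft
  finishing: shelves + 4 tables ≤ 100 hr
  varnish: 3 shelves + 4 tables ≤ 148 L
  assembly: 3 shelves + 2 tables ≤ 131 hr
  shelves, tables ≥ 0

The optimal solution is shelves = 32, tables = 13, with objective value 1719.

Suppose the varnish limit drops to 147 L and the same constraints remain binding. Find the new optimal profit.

1711.5

At the optimum: lumber uses 174 of 174 (binding); finishing uses 84 of 100 (slack = 16); varnish uses 148 of 148 (binding); assembly uses 122 of 131 (slack = 9).
Slack constraints have shadow price 0 (complementary slackness).
From A_Bᵀ y = c: 3·y_lumber + 3·y_varnish = 33; 6·y_lumber + 4·y_varnish = 51.
This yields shadow prices y_lumber = 3.5, y_varnish = 7.5.
Δz = y_varnish·Δb = 7.5 × (-1) = -7.5, so new z* = 1719 − 7.5 = 1711.5.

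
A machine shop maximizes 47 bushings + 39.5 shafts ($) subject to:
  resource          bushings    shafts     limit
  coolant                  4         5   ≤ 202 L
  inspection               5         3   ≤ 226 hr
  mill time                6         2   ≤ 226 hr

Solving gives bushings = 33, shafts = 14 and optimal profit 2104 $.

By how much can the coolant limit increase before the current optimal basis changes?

Binding constraints: coolant, mill time. The basis is B = [[4,5],[6,2]] with det -22.
Per unit increase in coolant, x* moves by d = (-0.0909, 0.2727).
The basis stays optimal until inspection becomes binding; allowable increase = 52.25 L.

52.25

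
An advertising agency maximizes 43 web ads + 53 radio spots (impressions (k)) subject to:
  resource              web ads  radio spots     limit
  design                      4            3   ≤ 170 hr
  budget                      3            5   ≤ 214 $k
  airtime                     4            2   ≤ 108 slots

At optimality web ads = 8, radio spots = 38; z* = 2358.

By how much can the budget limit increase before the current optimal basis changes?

56

Binding constraints: budget, airtime. The basis is B = [[3,5],[4,2]] with det -14.
Per unit increase in budget, x* moves by d = (-0.1429, 0.2857).
The basis stays optimal until web ads reaches 0; allowable increase = 56 $k.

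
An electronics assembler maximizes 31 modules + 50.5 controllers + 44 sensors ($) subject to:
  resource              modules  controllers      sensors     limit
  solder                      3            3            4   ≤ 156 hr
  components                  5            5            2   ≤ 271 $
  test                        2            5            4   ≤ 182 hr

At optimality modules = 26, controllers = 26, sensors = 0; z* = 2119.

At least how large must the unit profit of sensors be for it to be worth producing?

Binding: solder and test. Non-binding: components (11 unused).
Since components is not tight, its dual is 0.
Dual feasibility on the basic columns requires 3·y_solder + 2·y_test = 31, 3·y_solder + 5·y_test = 50.5.
Solving: y_solder = 6, y_test = 6.5.
sensors enters the basis when its profit ≥ yᵀa₃ = 6·4 + 6.5·4 = 50.

50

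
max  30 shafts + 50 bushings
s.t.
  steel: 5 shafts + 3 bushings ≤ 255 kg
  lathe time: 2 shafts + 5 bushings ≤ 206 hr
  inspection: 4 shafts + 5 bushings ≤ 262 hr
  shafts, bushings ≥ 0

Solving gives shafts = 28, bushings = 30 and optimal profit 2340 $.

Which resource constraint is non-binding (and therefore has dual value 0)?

steel: 230/255 (slack 25)
lathe time: 206/206 (binding)
inspection: 262/262 (binding)
By complementary slackness, a constraint with positive slack has shadow price 0 → steel.

steel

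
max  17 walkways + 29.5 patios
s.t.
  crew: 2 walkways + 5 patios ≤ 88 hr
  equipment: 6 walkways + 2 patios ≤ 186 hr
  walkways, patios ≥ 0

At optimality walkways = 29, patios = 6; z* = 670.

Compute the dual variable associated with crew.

Check each constraint at x*: crew 88/88 (tight); equipment 186/186 (tight).
From A_Bᵀ y = c: 2·y_crew + 6·y_equipment = 17; 5·y_crew + 2·y_equipment = 29.5.
→ y_crew = 5.5 and y_equipment = 1.
Shadow price of crew = 5.5.

5.5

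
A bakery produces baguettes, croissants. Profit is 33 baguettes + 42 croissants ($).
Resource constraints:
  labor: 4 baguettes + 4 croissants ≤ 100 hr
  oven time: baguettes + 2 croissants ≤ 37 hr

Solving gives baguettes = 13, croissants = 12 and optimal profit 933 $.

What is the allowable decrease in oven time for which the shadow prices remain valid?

Binding constraints: labor, oven time. The basis is B = [[4,4],[1,2]] with det 4.
Per unit decrease in oven time, x* moves by d = (1, -1).
The basis stays optimal until croissants reaches 0; allowable decrease = 12 hr.

12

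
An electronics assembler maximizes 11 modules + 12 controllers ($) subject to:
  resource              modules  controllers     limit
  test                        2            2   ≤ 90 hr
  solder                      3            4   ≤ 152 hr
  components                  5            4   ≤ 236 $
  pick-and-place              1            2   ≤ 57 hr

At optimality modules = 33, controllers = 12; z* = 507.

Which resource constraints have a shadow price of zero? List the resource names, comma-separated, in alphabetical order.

test: 90/90 (binding)
solder: 147/152 (slack 5)
components: 213/236 (slack 23)
pick-and-place: 57/57 (binding)
By complementary slackness, a constraint with positive slack has shadow price 0 → components, solder.

components, solder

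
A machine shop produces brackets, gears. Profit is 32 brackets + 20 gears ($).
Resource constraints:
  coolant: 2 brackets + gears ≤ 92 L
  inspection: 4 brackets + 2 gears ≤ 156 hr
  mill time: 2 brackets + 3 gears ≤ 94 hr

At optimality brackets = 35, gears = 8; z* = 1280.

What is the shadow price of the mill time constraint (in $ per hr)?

2

At the optimum: coolant uses 78 of 92 (slack = 14); inspection uses 156 of 156 (binding); mill time uses 94 of 94 (binding).
Since coolant is not tight, its dual is 0.
From A_Bᵀ y = c: 4·y_inspection + 2·y_mill time = 32; 2·y_inspection + 3·y_mill time = 20.
This yields shadow prices y_inspection = 7, y_mill time = 2.
Shadow price of mill time = 2.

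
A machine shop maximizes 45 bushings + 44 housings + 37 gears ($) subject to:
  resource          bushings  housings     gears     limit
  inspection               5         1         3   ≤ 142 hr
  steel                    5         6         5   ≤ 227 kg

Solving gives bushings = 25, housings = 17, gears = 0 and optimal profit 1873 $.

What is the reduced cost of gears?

Check each constraint at x*: inspection 142/142 (tight); steel 227/227 (tight).
From A_Bᵀ y = c: 5·y_inspection + 5·y_steel = 45; 1·y_inspection + 6·y_steel = 44.
This yields shadow prices y_inspection = 2, y_steel = 7.
Reduced cost of gears: c₃ − yᵀa₃ = 37 − (2·3 + 7·5) = 37 − 41 = -4.

-4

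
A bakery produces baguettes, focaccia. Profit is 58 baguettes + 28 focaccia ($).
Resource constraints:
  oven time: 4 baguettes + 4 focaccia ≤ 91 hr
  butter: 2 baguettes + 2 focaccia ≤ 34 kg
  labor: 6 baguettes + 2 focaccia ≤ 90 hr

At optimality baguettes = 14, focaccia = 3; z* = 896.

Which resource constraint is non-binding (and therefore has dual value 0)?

oven time: 68/91 (slack 23)
butter: 34/34 (binding)
labor: 90/90 (binding)
By complementary slackness, a constraint with positive slack has shadow price 0 → oven time.

oven time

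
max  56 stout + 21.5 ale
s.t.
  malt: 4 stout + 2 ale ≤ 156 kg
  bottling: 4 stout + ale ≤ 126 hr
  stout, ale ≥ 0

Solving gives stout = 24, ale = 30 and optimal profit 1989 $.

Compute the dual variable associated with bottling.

6.5

At the optimum: malt uses 156 of 156 (binding); bottling uses 126 of 126 (binding).
Dual feasibility on the basic columns requires 4·y_malt + 4·y_bottling = 56, 2·y_malt + 1·y_bottling = 21.5.
This yields shadow prices y_malt = 7.5, y_bottling = 6.5.
Shadow price of bottling = 6.5.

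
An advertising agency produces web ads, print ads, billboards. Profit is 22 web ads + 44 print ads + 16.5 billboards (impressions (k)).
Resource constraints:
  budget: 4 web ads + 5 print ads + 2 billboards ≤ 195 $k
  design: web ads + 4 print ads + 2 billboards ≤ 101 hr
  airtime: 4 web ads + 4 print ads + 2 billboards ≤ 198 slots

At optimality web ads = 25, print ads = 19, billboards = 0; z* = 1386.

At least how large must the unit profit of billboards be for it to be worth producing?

Check each constraint at x*: budget 195/195 (tight); design 101/101 (tight); airtime 176/198 (slack 22).
Slack constraints have shadow price 0 (complementary slackness).
Dual feasibility on the basic columns requires 4·y_budget + 1·y_design = 22, 5·y_budget + 4·y_design = 44.
→ y_budget = 4 and y_design = 6.
billboards enters the basis when its profit ≥ yᵀa₃ = 4·2 + 6·2 = 20.

20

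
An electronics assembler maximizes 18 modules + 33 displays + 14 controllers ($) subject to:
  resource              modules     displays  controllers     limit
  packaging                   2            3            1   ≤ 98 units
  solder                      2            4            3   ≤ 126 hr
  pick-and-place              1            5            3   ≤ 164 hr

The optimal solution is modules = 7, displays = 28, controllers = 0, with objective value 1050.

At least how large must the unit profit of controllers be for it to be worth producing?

At the optimum: packaging uses 98 of 98 (binding); solder uses 126 of 126 (binding); pick-and-place uses 147 of 164 (slack = 17).
Slack constraints have shadow price 0 (complementary slackness).
Dual feasibility on the basic columns requires 2·y_packaging + 2·y_solder = 18, 3·y_packaging + 4·y_solder = 33.
Solving: y_packaging = 3, y_solder = 6.
controllers enters the basis when its profit ≥ yᵀa₃ = 3·1 + 6·3 = 21.

21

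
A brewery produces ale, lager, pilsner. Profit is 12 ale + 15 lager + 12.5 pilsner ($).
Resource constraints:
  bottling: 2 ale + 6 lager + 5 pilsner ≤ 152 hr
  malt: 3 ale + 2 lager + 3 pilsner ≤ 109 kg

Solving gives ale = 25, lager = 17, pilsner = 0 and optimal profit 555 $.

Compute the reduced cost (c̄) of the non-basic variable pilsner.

-4

Both bottling and malt are binding at x*.
Dual feasibility on the basic columns requires 2·y_bottling + 3·y_malt = 12, 6·y_bottling + 2·y_malt = 15.
→ y_bottling = 1.5 and y_malt = 3.
Reduced cost of pilsner: c₃ − yᵀa₃ = 12.5 − (1.5·5 + 3·3) = 12.5 − 16.5 = -4.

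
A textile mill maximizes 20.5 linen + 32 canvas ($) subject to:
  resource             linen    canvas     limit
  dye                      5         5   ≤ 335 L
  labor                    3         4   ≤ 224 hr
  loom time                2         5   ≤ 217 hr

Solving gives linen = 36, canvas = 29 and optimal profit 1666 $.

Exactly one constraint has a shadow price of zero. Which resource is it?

dye: 325/335 (slack 10)
labor: 224/224 (binding)
loom time: 217/217 (binding)
By complementary slackness, a constraint with positive slack has shadow price 0 → dye.

dye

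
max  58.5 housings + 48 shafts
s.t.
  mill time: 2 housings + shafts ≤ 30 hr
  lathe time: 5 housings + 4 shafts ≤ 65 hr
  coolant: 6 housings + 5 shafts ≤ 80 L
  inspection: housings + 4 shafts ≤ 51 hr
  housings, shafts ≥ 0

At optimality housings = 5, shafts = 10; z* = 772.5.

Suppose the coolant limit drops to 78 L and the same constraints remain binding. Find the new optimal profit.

Check each constraint at x*: mill time 20/30 (slack 10); lathe time 65/65 (tight); coolant 80/80 (tight); inspection 45/51 (slack 6).
By complementary slackness, y = 0 for the non-binding constraints.
From A_Bᵀ y = c: 5·y_lathe time + 6·y_coolant = 58.5; 4·y_lathe time + 5·y_coolant = 48.
This yields shadow prices y_lathe time = 4.5, y_coolant = 6.
Δz = y_coolant·Δb = 6 × (-2) = -12, so new z* = 772.5 − 12 = 760.5.

760.5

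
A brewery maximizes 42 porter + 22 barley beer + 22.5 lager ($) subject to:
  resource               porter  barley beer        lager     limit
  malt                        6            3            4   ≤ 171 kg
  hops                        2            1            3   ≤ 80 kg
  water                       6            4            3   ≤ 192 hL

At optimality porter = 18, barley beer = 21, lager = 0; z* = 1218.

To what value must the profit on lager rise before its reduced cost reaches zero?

27

Check each constraint at x*: malt 171/171 (tight); hops 57/80 (slack 23); water 192/192 (tight).
By complementary slackness, y = 0 for the non-binding constraint.
The binding rows give the dual system: 6·y_malt + 6·y_water = 42 and 3·y_malt + 4·y_water = 22.
Solving: y_malt = 6, y_water = 1.
lager enters the basis when its profit ≥ yᵀa₃ = 6·4 + 1·3 = 27.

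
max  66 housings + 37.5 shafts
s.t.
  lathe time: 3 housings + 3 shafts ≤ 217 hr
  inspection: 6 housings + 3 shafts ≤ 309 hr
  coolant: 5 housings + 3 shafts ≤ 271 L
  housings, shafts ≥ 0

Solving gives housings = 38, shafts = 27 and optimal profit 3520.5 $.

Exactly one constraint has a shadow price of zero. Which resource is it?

lathe time: 195/217 (slack 22)
inspection: 309/309 (binding)
coolant: 271/271 (binding)
By complementary slackness, a constraint with positive slack has shadow price 0 → lathe time.

lathe time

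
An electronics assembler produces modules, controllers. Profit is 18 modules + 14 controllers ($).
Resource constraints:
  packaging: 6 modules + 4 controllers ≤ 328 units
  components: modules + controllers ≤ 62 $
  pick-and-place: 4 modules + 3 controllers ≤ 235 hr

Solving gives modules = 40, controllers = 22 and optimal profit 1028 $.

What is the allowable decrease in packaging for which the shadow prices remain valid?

Binding constraints: packaging, components. The basis is B = [[6,4],[1,1]] with det 2.
Per unit decrease in packaging, x* moves by d = (-0.5, 0.5).
The basis stays optimal until modules reaches 0; allowable decrease = 80 units.

80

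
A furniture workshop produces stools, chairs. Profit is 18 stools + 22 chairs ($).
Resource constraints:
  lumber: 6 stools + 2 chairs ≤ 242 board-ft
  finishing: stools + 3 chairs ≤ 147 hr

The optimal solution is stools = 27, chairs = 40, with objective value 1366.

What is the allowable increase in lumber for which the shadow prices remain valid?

640

Binding constraints: lumber, finishing. The basis is B = [[6,2],[1,3]] with det 16.
Per unit increase in lumber, x* moves by d = (0.1875, -0.0625).
The basis stays optimal until chairs reaches 0; allowable increase = 640 board-ft.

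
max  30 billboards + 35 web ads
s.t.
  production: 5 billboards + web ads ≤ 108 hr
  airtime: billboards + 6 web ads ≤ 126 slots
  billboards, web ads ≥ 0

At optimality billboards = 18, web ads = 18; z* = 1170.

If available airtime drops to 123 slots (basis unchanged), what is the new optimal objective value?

1155

Check each constraint at x*: production 108/108 (tight); airtime 126/126 (tight).
Dual feasibility on the basic columns requires 5·y_production + 1·y_airtime = 30, 1·y_production + 6·y_airtime = 35.
Solving: y_production = 5, y_airtime = 5.
Δz = y_airtime·Δb = 5 × (-3) = -15, so new z* = 1170 − 15 = 1155.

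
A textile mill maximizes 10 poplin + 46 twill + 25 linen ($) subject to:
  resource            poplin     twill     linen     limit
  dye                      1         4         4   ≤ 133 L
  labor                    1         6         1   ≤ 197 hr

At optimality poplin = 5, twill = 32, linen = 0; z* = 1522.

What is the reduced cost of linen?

Both dye and labor are binding at x*.
From A_Bᵀ y = c: 1·y_dye + 1·y_labor = 10; 4·y_dye + 6·y_labor = 46.
This yields shadow prices y_dye = 7, y_labor = 3.
Reduced cost of linen: c₃ − yᵀa₃ = 25 − (7·4 + 3·1) = 25 − 31 = -6.

-6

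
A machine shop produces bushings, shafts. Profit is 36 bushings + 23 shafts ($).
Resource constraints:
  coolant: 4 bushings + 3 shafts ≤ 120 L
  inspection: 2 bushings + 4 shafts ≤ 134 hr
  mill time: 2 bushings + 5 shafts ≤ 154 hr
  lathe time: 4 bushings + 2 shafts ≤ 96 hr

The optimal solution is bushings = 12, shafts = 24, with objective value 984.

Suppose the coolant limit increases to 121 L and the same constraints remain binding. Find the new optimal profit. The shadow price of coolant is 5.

989

Δb = 1, so new z* = 984 + (5)·(1) = 984 + 5 = 989.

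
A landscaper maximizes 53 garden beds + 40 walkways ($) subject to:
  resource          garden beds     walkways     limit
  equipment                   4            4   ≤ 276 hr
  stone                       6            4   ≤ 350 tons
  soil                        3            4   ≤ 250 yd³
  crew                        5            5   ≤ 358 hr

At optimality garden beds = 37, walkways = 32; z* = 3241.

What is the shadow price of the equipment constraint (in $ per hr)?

3.5

Check each constraint at x*: equipment 276/276 (tight); stone 350/350 (tight); soil 239/250 (slack 11); crew 345/358 (slack 13).
Since soil, crew are not tight, their duals are 0.
The binding rows give the dual system: 4·y_equipment + 6·y_stone = 53 and 4·y_equipment + 4·y_stone = 40.
Solving: y_equipment = 3.5, y_stone = 6.5.
Shadow price of equipment = 3.5.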